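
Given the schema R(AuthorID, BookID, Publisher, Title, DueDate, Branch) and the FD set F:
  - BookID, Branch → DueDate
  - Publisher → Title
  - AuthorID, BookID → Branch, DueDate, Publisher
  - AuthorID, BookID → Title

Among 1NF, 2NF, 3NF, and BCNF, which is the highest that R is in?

2NF

Candidate key: {AuthorID, BookID}. Prime attributes: {AuthorID, BookID}.
BookID, Branch → DueDate breaks BCNF: {BookID, Branch}⁺ = {BookID, Branch, DueDate}, so {BookID, Branch} is not a superkey.
BookID, Branch → DueDate has non-prime {DueDate} on the right and a non-superkey on the left, so 3NF fails.
Checking every proper subset of each key, none determines a non-prime attribute — 2NF is satisfied.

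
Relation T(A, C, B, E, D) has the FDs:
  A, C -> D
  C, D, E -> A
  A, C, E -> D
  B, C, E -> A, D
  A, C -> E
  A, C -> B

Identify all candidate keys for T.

Attributes never on any right-hand side: {C} — every candidate key must contain it.
{A, C}⁺ = {A, B, C, D, E} — all of the relation — so {A, C} is a candidate key.
{B, C, E}⁺ = {A, B, C, D, E} — all of the relation — so {B, C, E} is a candidate key.
{C, D, E}⁺ = {A, B, C, D, E} — all of the relation — so {C, D, E} is a candidate key.
No proper subset of any of these is a key, and no other minimal superkey exists.

{A, C}, {B, C, E}, {C, D, E}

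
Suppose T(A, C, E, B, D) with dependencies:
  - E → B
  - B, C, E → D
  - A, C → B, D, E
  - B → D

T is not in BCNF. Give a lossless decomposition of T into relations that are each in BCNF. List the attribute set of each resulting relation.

{A, C, E}; {B, D}; {B, E}

Candidate key of the original relation: {A, C}.
Within {A, B, C, D, E}: {E}⁺ ∩ {A, B, C, D, E} = {B, D, E}, not the whole set, so E → B, D violates BCNF; decompose into {B, D, E} and {A, C, E}.
Within {B, D, E}: {B}⁺ ∩ {B, D, E} = {B, D}, not the whole set, so B → D violates BCNF; decompose into {B, D} and {B, E}.
{B, D} has no BCNF violation.
{B, E} has no BCNF violation.
{A, C, E} has no BCNF violation.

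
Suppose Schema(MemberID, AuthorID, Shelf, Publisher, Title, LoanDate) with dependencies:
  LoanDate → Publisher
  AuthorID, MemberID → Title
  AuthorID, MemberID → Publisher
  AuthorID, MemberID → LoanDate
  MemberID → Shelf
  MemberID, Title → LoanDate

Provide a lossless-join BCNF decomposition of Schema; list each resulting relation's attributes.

{AuthorID, MemberID, Title}; {LoanDate, MemberID, Title}; {LoanDate, Publisher}; {MemberID, Shelf}

Candidate key of the original relation: {AuthorID, MemberID}.
{AuthorID, LoanDate, MemberID, Publisher, Shelf, Title}: {LoanDate} determines {LoanDate, Publisher} here but is not a superkey — split on LoanDate → Publisher, giving {LoanDate, Publisher} and {AuthorID, LoanDate, MemberID, Shelf, Title}.
{LoanDate, Publisher}: every determinant is a superkey — BCNF.
{AuthorID, LoanDate, MemberID, Shelf, Title}: {MemberID} determines {MemberID, Shelf} here but is not a superkey — split on MemberID → Shelf, giving {MemberID, Shelf} and {AuthorID, LoanDate, MemberID, Title}.
{MemberID, Shelf}: every determinant is a superkey — BCNF.
{AuthorID, LoanDate, MemberID, Title}: {MemberID, Title} determines {LoanDate, MemberID, Title} here but is not a superkey — split on MemberID, Title → LoanDate, giving {LoanDate, MemberID, Title} and {AuthorID, MemberID, Title}.
{LoanDate, MemberID, Title}: every determinant is a superkey — BCNF.
{AuthorID, MemberID, Title}: every determinant is a superkey — BCNF.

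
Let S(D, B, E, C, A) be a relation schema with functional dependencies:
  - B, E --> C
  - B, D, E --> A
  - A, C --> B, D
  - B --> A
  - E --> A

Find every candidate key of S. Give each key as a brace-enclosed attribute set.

{B, E}, {C, E}

{E} never appears on the right of any FD, so every key must include it.
{B, E}⁺ = {A, B, C, D, E} — all of the relation — so {B, E} is a candidate key.
{C, E}⁺ = {A, B, C, D, E} — all of the relation — so {C, E} is a candidate key.
No proper subset of any of these is a key, and no other minimal superkey exists.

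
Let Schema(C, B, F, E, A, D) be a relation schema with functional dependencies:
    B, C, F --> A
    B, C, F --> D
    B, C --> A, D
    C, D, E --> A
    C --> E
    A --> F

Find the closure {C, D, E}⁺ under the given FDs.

{A, C, D, E, F}

Start with {C, D, E}.
C, D, E --> A applies; add {A} → now {A, C, D, E}.
A --> F applies; add {F} → now {A, C, D, E, F}.
No further FD applies.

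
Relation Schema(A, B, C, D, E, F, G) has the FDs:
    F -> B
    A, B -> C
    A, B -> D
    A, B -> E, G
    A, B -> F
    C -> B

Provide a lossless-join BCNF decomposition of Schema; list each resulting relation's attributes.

{A, C, D, E, F, G}; {B, F}

Candidate keys of the original relation: {A, B}, {A, C}, {A, F}.
In {A, B, C, D, E, F, G}, {F} is not a superkey ({F}⁺ restricted to this set is {B, F}), so split on F -> B into {B, F} and {A, C, D, E, F, G}.
{B, F} is in BCNF.
{A, C, D, E, F, G} is in BCNF.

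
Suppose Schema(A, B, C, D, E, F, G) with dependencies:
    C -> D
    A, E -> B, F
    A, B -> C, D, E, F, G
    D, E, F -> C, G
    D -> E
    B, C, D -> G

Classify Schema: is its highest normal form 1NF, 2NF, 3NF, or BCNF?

Candidate keys: {A, B}, {A, C}, {A, D}, {A, E}. Prime attributes: {A, B, C, D, E}.
C -> D breaks BCNF: {C}⁺ = {C, D, E}, so {C} is not a superkey.
D, E, F -> C, G has non-prime {G} on the right and a non-superkey on the left, so 3NF fails.
Checking every proper subset of each key, none determines a non-prime attribute — 2NF is satisfied.

2NF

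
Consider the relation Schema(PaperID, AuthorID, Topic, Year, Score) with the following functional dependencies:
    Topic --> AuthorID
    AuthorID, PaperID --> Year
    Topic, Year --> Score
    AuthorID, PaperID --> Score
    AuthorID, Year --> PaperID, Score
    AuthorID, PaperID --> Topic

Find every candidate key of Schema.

{AuthorID, PaperID}⁺ = {AuthorID, PaperID, Score, Topic, Year} — all of the relation — so {AuthorID, PaperID} is a candidate key.
{AuthorID, Year}⁺ = {AuthorID, PaperID, Score, Topic, Year} — all of the relation — so {AuthorID, Year} is a candidate key.
{PaperID, Topic}⁺ = {AuthorID, PaperID, Score, Topic, Year} — all of the relation — so {PaperID, Topic} is a candidate key.
{Topic, Year}⁺ = {AuthorID, PaperID, Score, Topic, Year} — all of the relation — so {Topic, Year} is a candidate key.
These are minimal and exhaustive — every other superkey contains one of them.

{AuthorID, PaperID}, {AuthorID, Year}, {PaperID, Topic}, {Topic, Year}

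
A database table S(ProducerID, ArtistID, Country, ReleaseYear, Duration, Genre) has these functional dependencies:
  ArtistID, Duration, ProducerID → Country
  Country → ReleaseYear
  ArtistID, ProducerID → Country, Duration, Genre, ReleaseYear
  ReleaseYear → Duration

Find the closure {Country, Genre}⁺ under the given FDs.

{Country, Duration, Genre, ReleaseYear}

Start with {Country, Genre}.
Country → ReleaseYear applies; add {ReleaseYear} → now {Country, Genre, ReleaseYear}.
ReleaseYear → Duration applies; add {Duration} → now {Country, Duration, Genre, ReleaseYear}.
No further FD applies.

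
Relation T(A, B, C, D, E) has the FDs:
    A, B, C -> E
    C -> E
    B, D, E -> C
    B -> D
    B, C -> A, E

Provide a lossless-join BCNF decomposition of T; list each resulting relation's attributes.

Candidate keys of the original relation: {B, C}, {B, E}.
{A, B, C, D, E}: {C} determines {C, E} here but is not a superkey — split on C -> E, giving {C, E} and {A, B, C, D}.
{C, E}: every determinant is a superkey — BCNF.
{A, B, C, D}: {B} determines {B, D} here but is not a superkey — split on B -> D, giving {B, D} and {A, B, C}.
{B, D}: every determinant is a superkey — BCNF.
{A, B, C}: every determinant is a superkey — BCNF.

{A, B, C}; {B, D}; {C, E}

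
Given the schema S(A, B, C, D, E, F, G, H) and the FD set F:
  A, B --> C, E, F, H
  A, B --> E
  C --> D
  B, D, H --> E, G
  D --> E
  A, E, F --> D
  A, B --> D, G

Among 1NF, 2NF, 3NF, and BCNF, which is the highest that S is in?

2NF

Candidate key: {A, B}. Prime attributes: {A, B}.
C --> D: {C}⁺ = {C, D, E}, which is not all of the attributes, so the left side is not a superkey — BCNF is violated.
Because {D} is non-prime and the left side of C --> D is not a superkey, the relation is not in 3NF.
No proper subset of a key has a non-prime attribute in its closure, so there is no partial dependency; 2NF holds.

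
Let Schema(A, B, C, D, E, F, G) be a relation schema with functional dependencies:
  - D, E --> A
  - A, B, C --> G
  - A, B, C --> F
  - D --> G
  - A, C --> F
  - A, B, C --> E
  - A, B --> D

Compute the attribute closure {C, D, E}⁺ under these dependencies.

{A, C, D, E, F, G}

Start with {C, D, E}.
D, E --> A applies; add {A} → now {A, C, D, E}.
D --> G applies; add {G} → now {A, C, D, E, G}.
A, C --> F applies; add {F} → now {A, C, D, E, F, G}.
No further FD applies.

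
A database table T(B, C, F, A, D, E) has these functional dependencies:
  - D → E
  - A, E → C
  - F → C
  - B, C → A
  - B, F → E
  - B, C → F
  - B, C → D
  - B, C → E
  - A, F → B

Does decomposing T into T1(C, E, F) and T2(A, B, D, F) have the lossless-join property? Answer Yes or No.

No

T1 ∩ T2 = {F}; its closure under F is {C, F}.
The closure covers neither T1 nor T2 entirely; the join is not lossless.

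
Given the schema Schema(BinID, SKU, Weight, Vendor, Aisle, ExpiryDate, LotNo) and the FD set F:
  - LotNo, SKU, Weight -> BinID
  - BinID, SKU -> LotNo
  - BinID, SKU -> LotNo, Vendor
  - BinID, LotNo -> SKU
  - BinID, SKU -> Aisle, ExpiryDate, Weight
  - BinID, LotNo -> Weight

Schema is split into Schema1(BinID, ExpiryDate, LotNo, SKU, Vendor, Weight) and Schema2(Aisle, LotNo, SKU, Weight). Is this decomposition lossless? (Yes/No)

Schema1 ∩ Schema2 = {LotNo, SKU, Weight}; its closure under F is {Aisle, BinID, ExpiryDate, LotNo, SKU, Vendor, Weight}.
Schema1 is contained in that closure, so Schema1 ∩ Schema2 -> Schema1 holds and the join is lossless.

Yes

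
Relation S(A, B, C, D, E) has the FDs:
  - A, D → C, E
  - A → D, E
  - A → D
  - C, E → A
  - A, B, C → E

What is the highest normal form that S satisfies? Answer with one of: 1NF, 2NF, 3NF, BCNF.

Candidate keys: {A, B}, {B, C, E}. Prime attributes: {A, B, C, E}.
A, D → C, E breaks BCNF: {A, D}⁺ = {A, C, D, E}, so {A, D} is not a superkey.
A → D, E determines the non-prime attribute {D} from a non-superkey — 3NF is violated.
{A} is a proper subset of the key {A, B}, and {A}⁺ contains the non-prime attribute {D} — a partial dependency, so 2NF is violated.

1NF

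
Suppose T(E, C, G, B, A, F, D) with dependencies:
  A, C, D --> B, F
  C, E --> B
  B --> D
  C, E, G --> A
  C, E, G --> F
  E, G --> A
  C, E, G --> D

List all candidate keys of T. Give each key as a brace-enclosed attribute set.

{C, E, G}

{C, E, G} never appear on the right of any FD, so every key must include all of them.
{C, E, G} is a candidate key since {C, E, G}⁺ = {A, B, C, D, E, F, G} covers every attribute.
Every other attribute set either contains this one or has a smaller closure.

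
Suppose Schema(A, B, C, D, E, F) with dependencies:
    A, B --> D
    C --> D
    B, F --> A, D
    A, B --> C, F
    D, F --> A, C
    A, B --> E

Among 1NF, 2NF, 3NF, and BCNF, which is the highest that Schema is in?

2NF

Candidate keys: {A, B}, {B, F}. Prime attributes: {A, B, F}.
C --> D: {C}⁺ = {C, D}, which is not all of the attributes, so the left side is not a superkey — BCNF is violated.
C --> D determines the non-prime attribute {D} from a non-superkey — 3NF is violated.
Checking every proper subset of each key, none determines a non-prime attribute — 2NF is satisfied.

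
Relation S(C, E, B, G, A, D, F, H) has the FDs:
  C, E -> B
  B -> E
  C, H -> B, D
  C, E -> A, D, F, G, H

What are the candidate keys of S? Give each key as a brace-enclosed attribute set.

{C} never appears on the right of any FD, so every key must include it.
{B, C}⁺ = {A, B, C, D, E, F, G, H}, which is every attribute, so {B, C} is a candidate key.
{C, E}⁺ = {A, B, C, D, E, F, G, H}, which is every attribute, so {C, E} is a candidate key.
{C, H}⁺ = {A, B, C, D, E, F, G, H}, which is every attribute, so {C, H} is a candidate key.
No proper subset of any of these is a key, and no other minimal superkey exists.

{B, C}, {C, E}, {C, H}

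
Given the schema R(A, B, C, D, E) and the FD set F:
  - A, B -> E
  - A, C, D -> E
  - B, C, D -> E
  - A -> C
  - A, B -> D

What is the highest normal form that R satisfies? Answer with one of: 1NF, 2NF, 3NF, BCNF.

1NF

Candidate key: {A, B}. Prime attributes: {A, B}.
A, C, D -> E breaks BCNF: {A, C, D}⁺ = {A, C, D, E}, so {A, C, D} is not a superkey.
Because {E} is non-prime and the left side of A, C, D -> E is not a superkey, the relation is not in 3NF.
{A} is a proper subset of the key {A, B}, and {A}⁺ contains the non-prime attribute {C} — a partial dependency, so 2NF is violated.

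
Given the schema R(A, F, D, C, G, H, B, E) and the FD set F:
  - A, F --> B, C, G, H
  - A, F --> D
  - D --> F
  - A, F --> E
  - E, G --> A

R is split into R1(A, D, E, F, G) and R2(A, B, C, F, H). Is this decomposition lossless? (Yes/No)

The shared attributes are {A, F} and {A, F}⁺ = {A, B, C, D, E, F, G, H}.
This includes all of R1, so the common attributes are a superkey of R1 — the join is lossless.

Yes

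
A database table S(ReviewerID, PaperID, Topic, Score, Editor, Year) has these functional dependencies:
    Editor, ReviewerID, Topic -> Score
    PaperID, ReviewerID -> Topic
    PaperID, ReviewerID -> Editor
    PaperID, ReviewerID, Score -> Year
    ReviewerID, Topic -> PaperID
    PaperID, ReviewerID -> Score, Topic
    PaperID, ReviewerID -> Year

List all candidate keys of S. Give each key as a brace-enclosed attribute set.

{PaperID, ReviewerID}, {ReviewerID, Topic}

{ReviewerID} never appears on the right of any FD, so every key must include it.
{PaperID, ReviewerID}⁺ = {Editor, PaperID, ReviewerID, Score, Topic, Year} — all of the relation — so {PaperID, ReviewerID} is a candidate key.
{ReviewerID, Topic}⁺ = {Editor, PaperID, ReviewerID, Score, Topic, Year} — all of the relation — so {ReviewerID, Topic} is a candidate key.
No proper subset of any of these is a key, and no other minimal superkey exists.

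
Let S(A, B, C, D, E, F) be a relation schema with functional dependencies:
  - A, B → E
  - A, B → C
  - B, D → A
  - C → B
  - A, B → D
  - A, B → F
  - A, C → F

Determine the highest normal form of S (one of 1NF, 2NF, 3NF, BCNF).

3NF

Candidate keys: {A, B}, {A, C}, {B, D}, {C, D}. Prime attributes: {A, B, C, D}.
C → B breaks BCNF: {C}⁺ = {B, C}, so {C} is not a superkey.
Since {B} ⊆ prime attributes and every other non-superkey FD also has a prime right side, the schema is in 3NF.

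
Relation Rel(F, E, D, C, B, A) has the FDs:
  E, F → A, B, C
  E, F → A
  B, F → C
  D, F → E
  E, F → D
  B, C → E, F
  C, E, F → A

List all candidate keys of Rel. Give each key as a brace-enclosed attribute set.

{B, C}, {B, F}, {D, F}, {E, F}

{B, C} is a candidate key since {B, C}⁺ = {A, B, C, D, E, F} covers every attribute.
{B, F} is a candidate key since {B, F}⁺ = {A, B, C, D, E, F} covers every attribute.
{D, F} is a candidate key since {D, F}⁺ = {A, B, C, D, E, F} covers every attribute.
{E, F} is a candidate key since {E, F}⁺ = {A, B, C, D, E, F} covers every attribute.
No proper subset of any of these is a key, and no other minimal superkey exists.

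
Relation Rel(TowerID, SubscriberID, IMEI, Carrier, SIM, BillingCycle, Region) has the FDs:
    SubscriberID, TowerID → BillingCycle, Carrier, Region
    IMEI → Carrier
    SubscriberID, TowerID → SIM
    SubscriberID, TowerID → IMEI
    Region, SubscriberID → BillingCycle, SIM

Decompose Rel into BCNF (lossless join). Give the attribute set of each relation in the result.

Candidate key of the original relation: {SubscriberID, TowerID}.
In {BillingCycle, Carrier, IMEI, Region, SIM, SubscriberID, TowerID}, {IMEI} is not a superkey ({IMEI}⁺ restricted to this set is {Carrier, IMEI}), so split on IMEI → Carrier into {Carrier, IMEI} and {BillingCycle, IMEI, Region, SIM, SubscriberID, TowerID}.
{Carrier, IMEI} has no BCNF violation.
In {BillingCycle, IMEI, Region, SIM, SubscriberID, TowerID}, {Region, SubscriberID} is not a superkey ({Region, SubscriberID}⁺ restricted to this set is {BillingCycle, Region, SIM, SubscriberID}), so split on Region, SubscriberID → BillingCycle, SIM into {BillingCycle, Region, SIM, SubscriberID} and {IMEI, Region, SubscriberID, TowerID}.
{BillingCycle, Region, SIM, SubscriberID} has no BCNF violation.
{IMEI, Region, SubscriberID, TowerID} has no BCNF violation.

{BillingCycle, Region, SIM, SubscriberID}; {Carrier, IMEI}; {IMEI, Region, SubscriberID, TowerID}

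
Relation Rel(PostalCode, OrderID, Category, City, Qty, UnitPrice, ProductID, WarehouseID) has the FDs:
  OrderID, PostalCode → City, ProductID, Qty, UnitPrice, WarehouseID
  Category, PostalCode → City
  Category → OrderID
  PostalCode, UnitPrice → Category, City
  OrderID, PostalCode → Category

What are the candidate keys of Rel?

{Category, PostalCode}, {OrderID, PostalCode}, {PostalCode, UnitPrice}

Attributes never on any right-hand side: {PostalCode} — every candidate key must contain it.
Closure of {Category, PostalCode} is {Category, City, OrderID, PostalCode, ProductID, Qty, UnitPrice, WarehouseID}, the whole schema; {Category, PostalCode} is a candidate key.
Closure of {OrderID, PostalCode} is {Category, City, OrderID, PostalCode, ProductID, Qty, UnitPrice, WarehouseID}, the whole schema; {OrderID, PostalCode} is a candidate key.
Closure of {PostalCode, UnitPrice} is {Category, City, OrderID, PostalCode, ProductID, Qty, UnitPrice, WarehouseID}, the whole schema; {PostalCode, UnitPrice} is a candidate key.
These are minimal and exhaustive — every other superkey contains one of them.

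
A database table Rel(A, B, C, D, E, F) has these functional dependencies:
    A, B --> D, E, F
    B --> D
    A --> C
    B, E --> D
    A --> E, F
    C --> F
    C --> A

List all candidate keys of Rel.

{A, B}, {B, C}

No FD produces {B}, so it must be in every candidate key.
{A, B} is a candidate key since {A, B}⁺ = {A, B, C, D, E, F} covers every attribute.
{B, C} is a candidate key since {B, C}⁺ = {A, B, C, D, E, F} covers every attribute.
These are minimal and exhaustive — every other superkey contains one of them.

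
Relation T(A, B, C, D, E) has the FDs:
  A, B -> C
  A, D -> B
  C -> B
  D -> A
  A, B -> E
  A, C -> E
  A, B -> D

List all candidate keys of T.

Closure of {D} is {A, B, C, D, E}, the whole schema; {D} is a candidate key.
Closure of {A, B} is {A, B, C, D, E}, the whole schema; {A, B} is a candidate key.
Closure of {A, C} is {A, B, C, D, E}, the whole schema; {A, C} is a candidate key.
These are minimal and exhaustive — every other superkey contains one of them.

{A, B}, {A, C}, {D}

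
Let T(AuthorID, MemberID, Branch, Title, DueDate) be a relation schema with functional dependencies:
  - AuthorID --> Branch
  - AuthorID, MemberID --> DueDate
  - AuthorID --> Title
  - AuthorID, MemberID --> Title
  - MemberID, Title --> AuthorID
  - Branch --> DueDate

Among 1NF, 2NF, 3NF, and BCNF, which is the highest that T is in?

Candidate keys: {AuthorID, MemberID}, {MemberID, Title}. Prime attributes: {AuthorID, MemberID, Title}.
AuthorID --> Branch: {AuthorID}⁺ = {AuthorID, Branch, DueDate, Title}, which is not all of the attributes, so the left side is not a superkey — BCNF is violated.
AuthorID --> Branch has non-prime {Branch} on the right and a non-superkey on the left, so 3NF fails.
Since {AuthorID} ⊂ {AuthorID, MemberID} and {AuthorID}⁺ ⊇ {Branch, DueDate} with {Branch, DueDate} non-prime, there is a partial dependency; 2NF fails.

1NF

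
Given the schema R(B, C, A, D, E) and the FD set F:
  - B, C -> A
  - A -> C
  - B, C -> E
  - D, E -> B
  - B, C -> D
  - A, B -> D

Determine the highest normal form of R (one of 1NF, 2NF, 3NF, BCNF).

3NF

Candidate keys: {A, B}, {A, D, E}, {B, C}, {C, D, E}. Prime attributes: {A, B, C, D, E}.
A -> C: {A}⁺ = {A, C}, which is not all of the attributes, so the left side is not a superkey — BCNF is violated.
But every attribute on its right side ({C}) is prime, and the same holds for every other non-superkey FD, so 3NF still holds.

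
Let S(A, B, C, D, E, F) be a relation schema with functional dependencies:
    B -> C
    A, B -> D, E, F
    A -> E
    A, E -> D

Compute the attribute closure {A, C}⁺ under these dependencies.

{A, C, D, E}

Start with {A, C}.
A -> E applies; add {E} → now {A, C, E}.
A, E -> D applies; add {D} → now {A, C, D, E}.
No further FD applies.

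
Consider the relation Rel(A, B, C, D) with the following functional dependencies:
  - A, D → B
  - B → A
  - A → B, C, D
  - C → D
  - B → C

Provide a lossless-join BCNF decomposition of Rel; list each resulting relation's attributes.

{A, B, C}; {C, D}

Candidate keys of the original relation: {A}, {B}.
Within {A, B, C, D}: {C}⁺ ∩ {A, B, C, D} = {C, D}, not the whole set, so C → D violates BCNF; decompose into {C, D} and {A, B, C}.
{C, D} is in BCNF.
{A, B, C} is in BCNF.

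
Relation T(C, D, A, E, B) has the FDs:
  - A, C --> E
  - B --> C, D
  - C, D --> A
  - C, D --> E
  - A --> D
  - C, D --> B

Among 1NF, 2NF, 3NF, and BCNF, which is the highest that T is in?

3NF

Candidate keys: {A, C}, {B}, {C, D}. Prime attributes: {A, B, C, D}.
For A --> D we have {A}⁺ = {A, D}; {A} is not a superkey, so BCNF fails.
Its right-hand attributes {D} are all prime, as are those of every other non-superkey FD — the relation is in 3NF.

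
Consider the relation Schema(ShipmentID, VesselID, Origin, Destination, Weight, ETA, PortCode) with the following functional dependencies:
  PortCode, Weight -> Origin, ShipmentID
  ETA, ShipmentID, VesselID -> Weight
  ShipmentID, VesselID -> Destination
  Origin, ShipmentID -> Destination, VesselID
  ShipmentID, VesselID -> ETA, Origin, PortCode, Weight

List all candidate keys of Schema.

{Origin, ShipmentID}, {PortCode, Weight}, {ShipmentID, VesselID}

{Origin, ShipmentID}⁺ = {Destination, ETA, Origin, PortCode, ShipmentID, VesselID, Weight}, which is every attribute, so {Origin, ShipmentID} is a candidate key.
{PortCode, Weight}⁺ = {Destination, ETA, Origin, PortCode, ShipmentID, VesselID, Weight}, which is every attribute, so {PortCode, Weight} is a candidate key.
{ShipmentID, VesselID}⁺ = {Destination, ETA, Origin, PortCode, ShipmentID, VesselID, Weight}, which is every attribute, so {ShipmentID, VesselID} is a candidate key.
Any other superkey properly contains one of these, so there are no further candidate keys.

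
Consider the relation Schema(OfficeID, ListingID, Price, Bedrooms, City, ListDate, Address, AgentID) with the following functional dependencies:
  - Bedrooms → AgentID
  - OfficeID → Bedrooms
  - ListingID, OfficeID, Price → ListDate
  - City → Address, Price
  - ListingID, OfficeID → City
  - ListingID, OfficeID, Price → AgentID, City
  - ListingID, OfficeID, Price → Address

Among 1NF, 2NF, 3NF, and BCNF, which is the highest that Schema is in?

Candidate key: {ListingID, OfficeID}. Prime attributes: {ListingID, OfficeID}.
For Bedrooms → AgentID we have {Bedrooms}⁺ = {AgentID, Bedrooms}; {Bedrooms} is not a superkey, so BCNF fails.
Bedrooms → AgentID has non-prime {AgentID} on the right and a non-superkey on the left, so 3NF fails.
{OfficeID} is a proper subset of the key {ListingID, OfficeID}, and {OfficeID}⁺ contains the non-prime attributes {AgentID, Bedrooms} — a partial dependency, so 2NF is violated.

1NF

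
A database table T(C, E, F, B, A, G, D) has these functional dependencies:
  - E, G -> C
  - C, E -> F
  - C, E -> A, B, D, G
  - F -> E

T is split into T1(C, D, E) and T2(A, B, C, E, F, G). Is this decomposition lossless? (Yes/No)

T1 ∩ T2 = {C, E}; its closure under F is {A, B, C, D, E, F, G}.
This includes all of T1, so the common attributes are a superkey of T1 — the join is lossless.

Yes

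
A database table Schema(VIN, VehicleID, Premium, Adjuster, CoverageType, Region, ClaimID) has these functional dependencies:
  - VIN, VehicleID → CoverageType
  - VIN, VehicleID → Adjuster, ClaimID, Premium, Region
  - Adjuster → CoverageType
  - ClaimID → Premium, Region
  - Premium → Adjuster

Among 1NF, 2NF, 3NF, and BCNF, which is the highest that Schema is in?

2NF

Candidate key: {VIN, VehicleID}. Prime attributes: {VIN, VehicleID}.
For Adjuster → CoverageType we have {Adjuster}⁺ = {Adjuster, CoverageType}; {Adjuster} is not a superkey, so BCNF fails.
Adjuster → CoverageType determines the non-prime attribute {CoverageType} from a non-superkey — 3NF is violated.
No non-prime attribute depends on a proper subset of any candidate key, so 2NF holds.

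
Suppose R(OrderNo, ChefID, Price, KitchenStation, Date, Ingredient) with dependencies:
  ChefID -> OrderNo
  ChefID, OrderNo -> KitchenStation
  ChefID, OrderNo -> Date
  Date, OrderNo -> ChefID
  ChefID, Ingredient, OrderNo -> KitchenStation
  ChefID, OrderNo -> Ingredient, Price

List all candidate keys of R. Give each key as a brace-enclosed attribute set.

{ChefID}⁺ = {ChefID, Date, Ingredient, KitchenStation, OrderNo, Price}, which is every attribute, so {ChefID} is a candidate key.
{Date, OrderNo}⁺ = {ChefID, Date, Ingredient, KitchenStation, OrderNo, Price}, which is every attribute, so {Date, OrderNo} is a candidate key.
Any other superkey properly contains one of these, so there are no further candidate keys.

{ChefID}, {Date, OrderNo}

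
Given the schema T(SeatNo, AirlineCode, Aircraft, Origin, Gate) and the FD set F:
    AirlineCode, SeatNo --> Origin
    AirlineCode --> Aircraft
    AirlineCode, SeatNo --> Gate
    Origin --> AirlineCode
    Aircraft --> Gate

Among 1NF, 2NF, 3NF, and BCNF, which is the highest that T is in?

Candidate keys: {AirlineCode, SeatNo}, {Origin, SeatNo}. Prime attributes: {AirlineCode, Origin, SeatNo}.
For AirlineCode --> Aircraft we have {AirlineCode}⁺ = {Aircraft, AirlineCode, Gate}; {AirlineCode} is not a superkey, so BCNF fails.
AirlineCode --> Aircraft has non-prime {Aircraft} on the right and a non-superkey on the left, so 3NF fails.
{AirlineCode} is a proper subset of the key {AirlineCode, SeatNo}, and {AirlineCode}⁺ contains the non-prime attributes {Aircraft, Gate} — a partial dependency, so 2NF is violated.

1NF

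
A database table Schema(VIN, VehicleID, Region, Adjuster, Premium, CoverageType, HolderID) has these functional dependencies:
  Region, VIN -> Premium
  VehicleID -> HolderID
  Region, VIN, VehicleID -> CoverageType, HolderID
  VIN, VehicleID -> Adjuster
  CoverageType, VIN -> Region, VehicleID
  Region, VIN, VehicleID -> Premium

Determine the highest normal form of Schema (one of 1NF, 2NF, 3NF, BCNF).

Candidate keys: {CoverageType, VIN}, {Region, VIN, VehicleID}. Prime attributes: {CoverageType, Region, VIN, VehicleID}.
Region, VIN -> Premium: {Region, VIN}⁺ = {Premium, Region, VIN}, which is not all of the attributes, so the left side is not a superkey — BCNF is violated.
Region, VIN -> Premium has non-prime {Premium} on the right and a non-superkey on the left, so 3NF fails.
Since {VehicleID} ⊂ {Region, VIN, VehicleID} and {VehicleID}⁺ ⊇ {HolderID} with {HolderID} non-prime, there is a partial dependency; 2NF fails.

1NF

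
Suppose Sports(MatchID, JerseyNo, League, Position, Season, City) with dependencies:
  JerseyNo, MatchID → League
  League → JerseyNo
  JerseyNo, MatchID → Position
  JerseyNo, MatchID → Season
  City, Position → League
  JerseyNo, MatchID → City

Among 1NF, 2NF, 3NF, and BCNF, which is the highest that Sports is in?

Candidate keys: {City, MatchID, Position}, {JerseyNo, MatchID}, {League, MatchID}. Prime attributes: {City, JerseyNo, League, MatchID, Position}.
League → JerseyNo breaks BCNF: {League}⁺ = {JerseyNo, League}, so {League} is not a superkey.
Its right-hand attributes {JerseyNo} are all prime, as are those of every other non-superkey FD — the relation is in 3NF.

3NF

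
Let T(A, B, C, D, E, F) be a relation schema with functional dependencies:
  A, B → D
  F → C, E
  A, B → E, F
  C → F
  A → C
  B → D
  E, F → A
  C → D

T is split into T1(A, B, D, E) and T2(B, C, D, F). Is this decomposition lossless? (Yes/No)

Common attributes: {B, D}; their closure is {B, D}.
The closure covers neither T1 nor T2 entirely; the join is not lossless.

No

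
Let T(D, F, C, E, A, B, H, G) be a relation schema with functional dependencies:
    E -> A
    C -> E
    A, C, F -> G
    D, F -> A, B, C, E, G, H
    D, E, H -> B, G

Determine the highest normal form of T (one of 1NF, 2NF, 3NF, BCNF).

2NF

Candidate key: {D, F}. Prime attributes: {D, F}.
For E -> A we have {E}⁺ = {A, E}; {E} is not a superkey, so BCNF fails.
E -> A determines the non-prime attribute {A} from a non-superkey — 3NF is violated.
Checking every proper subset of each key, none determines a non-prime attribute — 2NF is satisfied.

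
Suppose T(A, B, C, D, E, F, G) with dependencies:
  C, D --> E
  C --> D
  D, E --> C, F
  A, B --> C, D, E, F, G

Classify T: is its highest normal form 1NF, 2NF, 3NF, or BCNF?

2NF

Candidate key: {A, B}. Prime attributes: {A, B}.
C, D --> E: {C, D}⁺ = {C, D, E, F}, which is not all of the attributes, so the left side is not a superkey — BCNF is violated.
Because {E} is non-prime and the left side of C, D --> E is not a superkey, the relation is not in 3NF.
No non-prime attribute depends on a proper subset of any candidate key, so 2NF holds.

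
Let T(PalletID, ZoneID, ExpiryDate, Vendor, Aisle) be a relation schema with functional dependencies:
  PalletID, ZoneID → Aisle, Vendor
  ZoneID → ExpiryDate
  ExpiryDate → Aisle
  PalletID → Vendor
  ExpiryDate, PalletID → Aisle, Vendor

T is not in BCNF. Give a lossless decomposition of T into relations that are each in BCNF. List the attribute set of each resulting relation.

Candidate key of the original relation: {PalletID, ZoneID}.
In {Aisle, ExpiryDate, PalletID, Vendor, ZoneID}, {ZoneID} is not a superkey ({ZoneID}⁺ restricted to this set is {Aisle, ExpiryDate, ZoneID}), so split on ZoneID → Aisle, ExpiryDate into {Aisle, ExpiryDate, ZoneID} and {PalletID, Vendor, ZoneID}.
In {Aisle, ExpiryDate, ZoneID}, {ExpiryDate} is not a superkey ({ExpiryDate}⁺ restricted to this set is {Aisle, ExpiryDate}), so split on ExpiryDate → Aisle into {Aisle, ExpiryDate} and {ExpiryDate, ZoneID}.
{Aisle, ExpiryDate} has no BCNF violation.
{ExpiryDate, ZoneID} has no BCNF violation.
In {PalletID, Vendor, ZoneID}, {PalletID} is not a superkey ({PalletID}⁺ restricted to this set is {PalletID, Vendor}), so split on PalletID → Vendor into {PalletID, Vendor} and {PalletID, ZoneID}.
{PalletID, Vendor} has no BCNF violation.
{PalletID, ZoneID} has no BCNF violation.

{Aisle, ExpiryDate}; {ExpiryDate, ZoneID}; {PalletID, Vendor}; {PalletID, ZoneID}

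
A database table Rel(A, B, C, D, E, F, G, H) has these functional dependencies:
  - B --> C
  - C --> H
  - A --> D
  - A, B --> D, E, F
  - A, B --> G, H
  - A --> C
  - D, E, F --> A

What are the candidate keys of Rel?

Attributes never on any right-hand side: {B} — every candidate key must contain it.
Closure of {A, B} is {A, B, C, D, E, F, G, H}, the whole schema; {A, B} is a candidate key.
Closure of {B, D, E, F} is {A, B, C, D, E, F, G, H}, the whole schema; {B, D, E, F} is a candidate key.
No proper subset of any of these is a key, and no other minimal superkey exists.

{A, B}, {B, D, E, F}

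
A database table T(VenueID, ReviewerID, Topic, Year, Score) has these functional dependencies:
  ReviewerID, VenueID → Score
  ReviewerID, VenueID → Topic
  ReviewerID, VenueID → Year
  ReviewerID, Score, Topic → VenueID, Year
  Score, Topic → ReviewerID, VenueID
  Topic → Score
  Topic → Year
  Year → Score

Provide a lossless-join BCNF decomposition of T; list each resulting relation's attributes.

{ReviewerID, Topic, VenueID, Year}; {Score, Year}

Candidate keys of the original relation: {ReviewerID, VenueID}, {Topic}.
{ReviewerID, Score, Topic, VenueID, Year}: {Year} determines {Score, Year} here but is not a superkey — split on Year → Score, giving {Score, Year} and {ReviewerID, Topic, VenueID, Year}.
{Score, Year}: every determinant is a superkey — BCNF.
{ReviewerID, Topic, VenueID, Year}: every determinant is a superkey — BCNF.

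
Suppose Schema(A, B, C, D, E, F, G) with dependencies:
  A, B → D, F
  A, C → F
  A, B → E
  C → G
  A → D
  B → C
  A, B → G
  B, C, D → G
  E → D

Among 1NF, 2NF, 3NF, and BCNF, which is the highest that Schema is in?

1NF

Candidate key: {A, B}. Prime attributes: {A, B}.
For A, C → F we have {A, C}⁺ = {A, C, D, F, G}; {A, C} is not a superkey, so BCNF fails.
A, C → F determines the non-prime attribute {F} from a non-superkey — 3NF is violated.
{A} is a proper subset of the key {A, B}, and {A}⁺ contains the non-prime attribute {D} — a partial dependency, so 2NF is violated.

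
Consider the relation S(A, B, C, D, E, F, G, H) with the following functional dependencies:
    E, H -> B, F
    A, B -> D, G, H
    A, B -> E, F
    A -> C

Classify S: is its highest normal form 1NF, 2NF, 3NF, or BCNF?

Candidate keys: {A, B}, {A, E, H}. Prime attributes: {A, B, E, H}.
E, H -> B, F: {E, H}⁺ = {B, E, F, H}, which is not all of the attributes, so the left side is not a superkey — BCNF is violated.
E, H -> B, F determines the non-prime attribute {F} from a non-superkey — 3NF is violated.
The proper key subset {A} of {A, B} determines non-prime {C}, so the relation is not even in 2NF.

1NF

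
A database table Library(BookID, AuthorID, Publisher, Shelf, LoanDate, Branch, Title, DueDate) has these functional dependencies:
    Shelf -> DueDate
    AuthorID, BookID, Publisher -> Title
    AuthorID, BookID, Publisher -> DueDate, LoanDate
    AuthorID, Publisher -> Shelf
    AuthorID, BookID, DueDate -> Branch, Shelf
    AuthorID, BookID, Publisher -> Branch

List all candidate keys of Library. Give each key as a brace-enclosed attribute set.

{AuthorID, BookID, Publisher}

No FD produces {AuthorID, BookID, Publisher}, so they must be in every candidate key.
{AuthorID, BookID, Publisher}⁺ = {AuthorID, BookID, Branch, DueDate, LoanDate, Publisher, Shelf, Title}, which is every attribute, so {AuthorID, BookID, Publisher} is a candidate key.
Every other attribute set either contains this one or has a smaller closure.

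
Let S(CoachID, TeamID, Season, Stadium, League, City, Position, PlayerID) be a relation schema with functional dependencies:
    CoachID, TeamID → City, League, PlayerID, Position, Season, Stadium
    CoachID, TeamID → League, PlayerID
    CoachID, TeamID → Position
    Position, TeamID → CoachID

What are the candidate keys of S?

Attributes never on any right-hand side: {TeamID} — every candidate key must contain it.
Closure of {CoachID, TeamID} is {City, CoachID, League, PlayerID, Position, Season, Stadium, TeamID}, the whole schema; {CoachID, TeamID} is a candidate key.
Closure of {Position, TeamID} is {City, CoachID, League, PlayerID, Position, Season, Stadium, TeamID}, the whole schema; {Position, TeamID} is a candidate key.
Any other superkey properly contains one of these, so there are no further candidate keys.

{CoachID, TeamID}, {Position, TeamID}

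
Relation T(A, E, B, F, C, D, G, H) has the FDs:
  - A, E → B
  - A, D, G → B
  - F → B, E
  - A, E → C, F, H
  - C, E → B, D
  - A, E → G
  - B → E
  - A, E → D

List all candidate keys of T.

{A} never appears on the right of any FD, so every key must include it.
Closure of {A, B} is {A, B, C, D, E, F, G, H}, the whole schema; {A, B} is a candidate key.
Closure of {A, E} is {A, B, C, D, E, F, G, H}, the whole schema; {A, E} is a candidate key.
Closure of {A, F} is {A, B, C, D, E, F, G, H}, the whole schema; {A, F} is a candidate key.
Closure of {A, D, G} is {A, B, C, D, E, F, G, H}, the whole schema; {A, D, G} is a candidate key.
Any other superkey properly contains one of these, so there are no further candidate keys.

{A, B}, {A, D, G}, {A, E}, {A, F}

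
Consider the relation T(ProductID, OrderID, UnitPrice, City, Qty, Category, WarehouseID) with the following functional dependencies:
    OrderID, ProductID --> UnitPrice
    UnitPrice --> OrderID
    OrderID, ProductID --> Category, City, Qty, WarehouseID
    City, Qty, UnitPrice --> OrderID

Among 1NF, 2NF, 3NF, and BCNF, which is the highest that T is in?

Candidate keys: {OrderID, ProductID}, {ProductID, UnitPrice}. Prime attributes: {OrderID, ProductID, UnitPrice}.
For UnitPrice --> OrderID we have {UnitPrice}⁺ = {OrderID, UnitPrice}; {UnitPrice} is not a superkey, so BCNF fails.
But every attribute on its right side ({OrderID}) is prime, and the same holds for every other non-superkey FD, so 3NF still holds.

3NF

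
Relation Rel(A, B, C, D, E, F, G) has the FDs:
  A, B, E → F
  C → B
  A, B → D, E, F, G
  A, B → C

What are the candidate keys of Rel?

{A, B}, {A, C}

No FD produces {A}, so it must be in every candidate key.
{A, B}⁺ = {A, B, C, D, E, F, G} — all of the relation — so {A, B} is a candidate key.
{A, C}⁺ = {A, B, C, D, E, F, G} — all of the relation — so {A, C} is a candidate key.
No proper subset of any of these is a key, and no other minimal superkey exists.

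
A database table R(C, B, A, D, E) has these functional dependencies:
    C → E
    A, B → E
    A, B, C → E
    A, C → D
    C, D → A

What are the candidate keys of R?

{A, B, C}, {B, C, D}

No FD produces {B, C}, so they must be in every candidate key.
Closure of {A, B, C} is {A, B, C, D, E}, the whole schema; {A, B, C} is a candidate key.
Closure of {B, C, D} is {A, B, C, D, E}, the whole schema; {B, C, D} is a candidate key.
These are minimal and exhaustive — every other superkey contains one of them.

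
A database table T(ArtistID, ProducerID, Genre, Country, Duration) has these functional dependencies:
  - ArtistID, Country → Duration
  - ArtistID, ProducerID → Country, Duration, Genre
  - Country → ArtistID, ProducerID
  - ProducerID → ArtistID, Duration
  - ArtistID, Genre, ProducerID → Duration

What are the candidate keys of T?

{Country} is a candidate key since {Country}⁺ = {ArtistID, Country, Duration, Genre, ProducerID} covers every attribute.
{ProducerID} is a candidate key since {ProducerID}⁺ = {ArtistID, Country, Duration, Genre, ProducerID} covers every attribute.
No proper subset of any of these is a key, and no other minimal superkey exists.

{Country}, {ProducerID}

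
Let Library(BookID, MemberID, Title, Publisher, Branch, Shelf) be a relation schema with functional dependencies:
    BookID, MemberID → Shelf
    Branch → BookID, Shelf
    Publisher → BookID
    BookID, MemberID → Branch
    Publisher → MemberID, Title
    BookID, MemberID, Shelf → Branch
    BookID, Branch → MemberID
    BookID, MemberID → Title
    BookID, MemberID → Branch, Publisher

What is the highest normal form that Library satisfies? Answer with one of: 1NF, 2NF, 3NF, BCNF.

Candidate keys: {BookID, MemberID}, {Branch}, {Publisher}. Prime attributes: {BookID, Branch, MemberID, Publisher}.
The left-hand side of every FD is a superkey, so BCNF is satisfied.

BCNF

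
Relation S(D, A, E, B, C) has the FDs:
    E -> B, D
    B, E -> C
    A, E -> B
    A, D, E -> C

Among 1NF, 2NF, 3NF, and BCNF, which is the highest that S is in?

1NF

Candidate key: {A, E}. Prime attributes: {A, E}.
E -> B, D: {E}⁺ = {B, C, D, E}, which is not all of the attributes, so the left side is not a superkey — BCNF is violated.
Because {B, D} are non-prime and the left side of E -> B, D is not a superkey, the relation is not in 3NF.
Since {E} ⊂ {A, E} and {E}⁺ ⊇ {B, C, D} with {B, C, D} non-prime, there is a partial dependency; 2NF fails.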